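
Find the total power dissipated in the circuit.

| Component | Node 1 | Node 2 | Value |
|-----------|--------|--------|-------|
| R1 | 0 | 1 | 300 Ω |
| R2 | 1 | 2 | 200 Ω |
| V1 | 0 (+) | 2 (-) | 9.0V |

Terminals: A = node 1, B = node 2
Nodal analysis, taking node 2 as the 0 V reference.
Source V1 fixes V_0 = 9 V.
KCL at each unknown node (sum of currents leaving = 0; resistances in Ω):
  Node 1: (V_1 - 9)/300 + (V_1 - 0)/200 = 0
Collecting terms: 0.008333 × V_1 = 0.03  =>  V_1 = 3.6 V
Power in each resistor, P = (ΔV)²/R:
  P_R1 = (9 - 3.6)²/300 = 0.0972 W
  P_R2 = (3.6 - 0)²/200 = 0.0648 W
P_total = P_R1 + P_R2 = 0.162 W

Final answer: 0.162 W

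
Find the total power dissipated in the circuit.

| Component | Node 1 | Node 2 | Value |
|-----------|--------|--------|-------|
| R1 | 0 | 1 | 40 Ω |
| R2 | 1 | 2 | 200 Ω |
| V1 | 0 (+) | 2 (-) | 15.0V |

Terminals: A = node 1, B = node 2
Nodal analysis, taking node 2 as the 0 V reference.
Source V1 fixes V_0 = 15 V.
KCL at each unknown node (sum of currents leaving = 0; resistances in Ω):
  Node 1: (V_1 - 15)/40 + (V_1 - 0)/200 = 0
Collecting terms: 0.03 × V_1 = 0.375  =>  V_1 = 12.5 V
Power in each resistor, P = (ΔV)²/R:
  P_R1 = (15 - 12.5)²/40 = 0.1562 W
  P_R2 = (12.5 - 0)²/200 = 0.7812 W
P_total = P_R1 + P_R2 = 0.9375 W

Final answer: 0.9375 W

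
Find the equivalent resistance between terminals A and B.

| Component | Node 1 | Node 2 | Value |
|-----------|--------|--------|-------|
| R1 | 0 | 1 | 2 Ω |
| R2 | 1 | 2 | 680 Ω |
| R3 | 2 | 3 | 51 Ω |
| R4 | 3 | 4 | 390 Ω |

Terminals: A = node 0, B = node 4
Reduce the network between node 0 (A) and node 4 (B) by series/parallel combination:
  Rs1 = R1 + R2 (series, joined only at node 1) = 2 + 680 = 682 Ω
  Rs2 = R3 + Rs1 (series, joined only at node 2) = 51 + 682 = 733 Ω
  Rs3 = R4 + Rs2 (series, joined only at node 3) = 390 + 733 = 1123 Ω
R_eq = 1.123 kΩ

Final answer: 1.123 kΩ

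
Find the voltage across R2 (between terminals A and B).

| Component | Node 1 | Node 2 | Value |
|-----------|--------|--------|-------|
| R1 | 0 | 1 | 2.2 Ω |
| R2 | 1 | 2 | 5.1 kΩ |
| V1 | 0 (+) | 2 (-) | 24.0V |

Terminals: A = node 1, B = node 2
R1 and R2 are in series across V1 (node 0 → node 1 → node 2), and the output A–B is taken across R2, so this is a voltage divider.
Series current: I = V1/(R1 + R2) = 24/(2.2 + 5100) = 24/5102 = 0.004704 A
V_R2 = I × R2 = V1 × R2/(R1 + R2) = 24 × 5100/5102 = 23.99 V

Final answer: 23.99 V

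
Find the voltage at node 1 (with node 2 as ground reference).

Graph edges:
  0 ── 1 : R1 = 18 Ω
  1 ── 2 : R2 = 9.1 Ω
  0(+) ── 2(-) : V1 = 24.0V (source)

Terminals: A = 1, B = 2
Nodal analysis, taking node 2 as the 0 V reference.
Source V1 fixes V_0 = 24 V.
KCL at each unknown node (sum of currents leaving = 0; resistances in Ω):
  Node 1: (V_1 - 24)/18 + (V_1 - 0)/9.1 = 0
Collecting terms: 0.1654 × V_1 = 1.333  =>  V_1 = 8.059 V
The requested potential is V_1 = 8.059 V.

Final answer: V_1 = 8.059 V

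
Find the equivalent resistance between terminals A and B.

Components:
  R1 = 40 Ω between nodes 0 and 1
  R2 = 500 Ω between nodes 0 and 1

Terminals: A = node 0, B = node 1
Reduce the network between node 0 (A) and node 1 (B) by series/parallel combination:
  Rp1 = R1 ‖ R2 (parallel, both between nodes 0 and 1) = 1/(1/40 + 1/500) = 37.04 Ω
R_eq = 37.04 Ω

Final answer: 37.04 Ω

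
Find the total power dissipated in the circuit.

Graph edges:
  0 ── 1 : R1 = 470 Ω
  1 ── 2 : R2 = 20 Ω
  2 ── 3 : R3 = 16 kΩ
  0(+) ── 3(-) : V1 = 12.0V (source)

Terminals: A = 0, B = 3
Nodal analysis, taking node 3 as the 0 V reference.
Source V1 fixes V_0 = 12 V.
KCL at each unknown node (sum of currents leaving = 0; resistances in Ω):
  Node 1: (V_1 - 12)/470 + (V_1 - V_2)/20 = 0
  Node 2: (V_2 - V_1)/20 + (V_2 - 0)/16000 = 0
Collecting terms (coefficients in siemens):
  0.05213·V_1 - 0.05·V_2 = 0.02553
  0.05006·V_2 - 0.05·V_1 = 0
Determinant D = (0.05213)(0.05006) - (-0.05)(-0.05) = 0.0001096
V_1 = [(0.02553)(0.05006) - (-0.05)(0)]/D = 11.66 V
V_2 = [(0.05213)(0) - (0.02553)(-0.05)]/D = 11.64 V
Power in each resistor, P = (ΔV)²/R:
  P_R1 = (12 - 11.66)²/470 = 0.0002489 W
  P_R2 = (11.66 - 11.64)²/20 = 0.00001059 W
  P_R3 = (11.64 - 0)²/16000 = 0.008473 W
P_total = P_R1 + P_R2 + P_R3 = 0.008733 W

Final answer: 0.008733 W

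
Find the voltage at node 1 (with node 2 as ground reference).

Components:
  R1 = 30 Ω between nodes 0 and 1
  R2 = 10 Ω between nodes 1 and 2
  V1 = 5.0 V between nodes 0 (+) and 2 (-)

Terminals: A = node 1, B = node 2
Nodal analysis, taking node 2 as the 0 V reference.
Source V1 fixes V_0 = 5 V.
KCL at each unknown node (sum of currents leaving = 0; resistances in Ω):
  Node 1: (V_1 - 5)/30 + (V_1 - 0)/10 = 0
Collecting terms: 0.1333 × V_1 = 0.1667  =>  V_1 = 1.25 V
The requested potential is V_1 = 1.25 V.

Final answer: V_1 = 1.25 V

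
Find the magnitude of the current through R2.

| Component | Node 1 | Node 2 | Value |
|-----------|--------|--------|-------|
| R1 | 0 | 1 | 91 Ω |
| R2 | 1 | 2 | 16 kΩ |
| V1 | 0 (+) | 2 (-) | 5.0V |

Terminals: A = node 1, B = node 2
Nodal analysis, taking node 2 as the 0 V reference.
Source V1 fixes V_0 = 5 V.
KCL at each unknown node (sum of currents leaving = 0; resistances in Ω):
  Node 1: (V_1 - 5)/91 + (V_1 - 0)/16000 = 0
Collecting terms: 0.01105 × V_1 = 0.05495  =>  V_1 = 4.972 V
I_R2 = (V_1 - V_2)/R2 = (4.972 - 0)/16000 = 0.0003107 A
|I_R2| = 0.0003107 A

Final answer: |I_R2| = 0.0003107 A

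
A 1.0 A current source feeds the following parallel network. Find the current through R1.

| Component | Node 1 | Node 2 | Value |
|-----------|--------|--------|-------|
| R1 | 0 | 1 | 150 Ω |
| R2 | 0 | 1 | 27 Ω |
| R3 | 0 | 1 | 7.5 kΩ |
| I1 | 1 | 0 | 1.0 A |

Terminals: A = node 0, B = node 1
All resistors sit directly between nodes 0 and 1, so they are in parallel and share one voltage V; the full source current 1 A splits among them.
1/R_par = 1/150 + 1/27 + 1/7500 = 0.04384 S  =>  R_par = 22.81 Ω
V = I × R_par = 1 × 22.81 = 22.81 V
I_R1 = V/R1 = 22.81/150 = 0.1521 A

Final answer: 0.1521 A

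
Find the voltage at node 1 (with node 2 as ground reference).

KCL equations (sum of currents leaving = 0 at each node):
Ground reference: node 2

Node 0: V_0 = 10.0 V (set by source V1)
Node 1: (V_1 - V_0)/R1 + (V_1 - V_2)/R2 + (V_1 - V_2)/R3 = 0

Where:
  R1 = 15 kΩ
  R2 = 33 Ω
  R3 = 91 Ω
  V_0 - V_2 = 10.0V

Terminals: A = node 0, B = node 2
Nodal analysis, taking node 2 as the 0 V reference.
Source V1 fixes V_0 = 10 V.
KCL at each unknown node (sum of currents leaving = 0; resistances in Ω):
  Node 1: (V_1 - 10)/15000 + (V_1 - 0)/33 + (V_1 - 0)/91 = 0
Collecting terms: 0.04136 × V_1 = 0.0006667  =>  V_1 = 0.01612 V
The requested potential is V_1 = 0.01612 V.

Final answer: V_1 = 0.01612 V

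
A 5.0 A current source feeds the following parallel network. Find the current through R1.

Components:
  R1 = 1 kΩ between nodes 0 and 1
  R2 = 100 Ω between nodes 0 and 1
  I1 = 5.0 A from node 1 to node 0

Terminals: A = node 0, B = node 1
All resistors sit directly between nodes 0 and 1, so they are in parallel and share one voltage V; the full source current 5 A splits among them.
1/R_par = 1/1000 + 1/100 = 0.011 S  =>  R_par = 90.91 Ω
V = I × R_par = 5 × 90.91 = 454.5 V
I_R1 = V/R1 = 454.5/1000 = 0.4545 A

Final answer: 0.4545 A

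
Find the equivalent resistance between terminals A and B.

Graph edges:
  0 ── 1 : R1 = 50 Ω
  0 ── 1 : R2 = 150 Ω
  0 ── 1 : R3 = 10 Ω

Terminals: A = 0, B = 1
Reduce the network between node 0 (A) and node 1 (B) by series/parallel combination:
  Rp1 = R1 ‖ R2 ‖ R3 (parallel, all between nodes 0 and 1) = 1/(1/50 + 1/150 + 1/10) = 7.895 Ω
R_eq = 7.895 Ω

Final answer: 7.895 Ω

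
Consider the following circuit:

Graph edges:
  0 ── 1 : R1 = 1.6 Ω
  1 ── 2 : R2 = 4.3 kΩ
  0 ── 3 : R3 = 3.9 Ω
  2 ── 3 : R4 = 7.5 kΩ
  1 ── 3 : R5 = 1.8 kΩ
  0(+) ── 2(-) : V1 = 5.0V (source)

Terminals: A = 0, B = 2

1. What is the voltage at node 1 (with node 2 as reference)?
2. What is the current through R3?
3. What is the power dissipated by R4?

Nodal analysis, taking node 2 as the 0 V reference.
Source V1 fixes V_0 = 5 V.
KCL at each unknown node (sum of currents leaving = 0; resistances in Ω):
  Node 1: (V_1 - 5)/1.6 + (V_1 - 0)/4300 + (V_1 - V_3)/1800 = 0
  Node 3: (V_3 - 5)/3.9 + (V_3 - 0)/7500 + (V_3 - V_1)/1800 = 0
Collecting terms (coefficients in siemens):
  0.6258·V_1 - 0.0005556·V_3 = 3.125
  0.2571·V_3 - 0.0005556·V_1 = 1.282
Determinant D = (0.6258)(0.2571) - (-0.0005556)(-0.0005556) = 0.1609
V_1 = [(3.125)(0.2571) - (-0.0005556)(1.282)]/D = 4.998 V
V_3 = [(0.6258)(1.282) - (3.125)(-0.0005556)]/D = 4.997 V
Part 1:
  Read off the nodal solution: V_1 = 4.998 V
Part 2:
  I_R3 = (V_0 - V_3)/R3 = (5 - 4.997)/3.9 = 0.0006659 A
  Magnitude: I_R3 = 0.0006659 A
Part 3:
  I_R4 = (V_2 - V_3)/R4 = (0 - 4.997)/7500 = -0.0006663 A
  P_R4 = I_R4² × R4 = (-0.0006663)² × 7500 = 0.00333 W

Final answers:
1. V_1 = 4.998 V
2. I_R3 = 0.0006659 A
3. P_R4 = 0.00333 W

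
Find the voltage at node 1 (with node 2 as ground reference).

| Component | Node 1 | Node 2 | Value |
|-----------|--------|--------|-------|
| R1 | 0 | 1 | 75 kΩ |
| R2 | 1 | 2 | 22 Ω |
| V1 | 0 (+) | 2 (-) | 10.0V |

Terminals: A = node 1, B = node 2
Nodal analysis, taking node 2 as the 0 V reference.
Source V1 fixes V_0 = 10 V.
KCL at each unknown node (sum of currents leaving = 0; resistances in Ω):
  Node 1: (V_1 - 10)/75000 + (V_1 - 0)/22 = 0
Collecting terms: 0.04547 × V_1 = 0.0001333  =>  V_1 = 0.002932 V
The requested potential is V_1 = 0.002932 V.

Final answer: V_1 = 0.002932 V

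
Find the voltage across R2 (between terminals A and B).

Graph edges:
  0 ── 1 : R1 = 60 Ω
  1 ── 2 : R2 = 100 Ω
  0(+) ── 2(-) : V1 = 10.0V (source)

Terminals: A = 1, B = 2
R1 and R2 are in series across V1 (node 0 → node 1 → node 2), and the output A–B is taken across R2, so this is a voltage divider.
Series current: I = V1/(R1 + R2) = 10/(60 + 100) = 10/160 = 0.0625 A
V_R2 = I × R2 = V1 × R2/(R1 + R2) = 10 × 100/160 = 6.25 V

Final answer: 6.25 V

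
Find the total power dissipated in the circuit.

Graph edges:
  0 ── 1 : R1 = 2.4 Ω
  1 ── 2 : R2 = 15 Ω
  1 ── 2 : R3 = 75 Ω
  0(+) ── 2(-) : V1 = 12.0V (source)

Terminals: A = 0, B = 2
Nodal analysis, taking node 2 as the 0 V reference.
Source V1 fixes V_0 = 12 V.
KCL at each unknown node (sum of currents leaving = 0; resistances in Ω):
  Node 1: (V_1 - 12)/2.4 + (V_1 - 0)/15 + (V_1 - 0)/75 = 0
Collecting terms: 0.4967 × V_1 = 5  =>  V_1 = 10.07 V
Power in each resistor, P = (ΔV)²/R:
  P_R1 = (12 - 10.07)²/2.4 = 1.557 W
  P_R2 = (10.07 - 0)²/15 = 6.756 W
  P_R3 = (10.07 - 0)²/75 = 1.351 W
P_total = P_R1 + P_R2 + P_R3 = 9.664 W

Final answer: 9.664 W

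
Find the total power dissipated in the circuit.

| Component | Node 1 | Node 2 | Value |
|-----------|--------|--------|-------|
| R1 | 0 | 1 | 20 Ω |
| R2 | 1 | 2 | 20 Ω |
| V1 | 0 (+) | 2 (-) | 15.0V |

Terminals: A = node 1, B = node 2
Nodal analysis, taking node 2 as the 0 V reference.
Source V1 fixes V_0 = 15 V.
KCL at each unknown node (sum of currents leaving = 0; resistances in Ω):
  Node 1: (V_1 - 15)/20 + (V_1 - 0)/20 = 0
Collecting terms: 0.1 × V_1 = 0.75  =>  V_1 = 7.5 V
Power in each resistor, P = (ΔV)²/R:
  P_R1 = (15 - 7.5)²/20 = 2.812 W
  P_R2 = (7.5 - 0)²/20 = 2.812 W
P_total = P_R1 + P_R2 = 5.625 W

Final answer: 5.625 W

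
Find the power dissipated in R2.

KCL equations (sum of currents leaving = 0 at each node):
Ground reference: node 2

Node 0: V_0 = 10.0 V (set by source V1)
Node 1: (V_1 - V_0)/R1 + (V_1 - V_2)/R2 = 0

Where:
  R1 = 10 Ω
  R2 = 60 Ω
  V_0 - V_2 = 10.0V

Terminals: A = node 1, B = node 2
Nodal analysis, taking node 2 as the 0 V reference.
Source V1 fixes V_0 = 10 V.
KCL at each unknown node (sum of currents leaving = 0; resistances in Ω):
  Node 1: (V_1 - 10)/10 + (V_1 - 0)/60 = 0
Collecting terms: 0.1167 × V_1 = 1  =>  V_1 = 8.571 V
I_R2 = (V_1 - V_2)/R2 = (8.571 - 0)/60 = 0.1429 A
P_R2 = I_R2² × R2 = (0.1429)² × 60 = 1.224 W

Final answer: 1.224 W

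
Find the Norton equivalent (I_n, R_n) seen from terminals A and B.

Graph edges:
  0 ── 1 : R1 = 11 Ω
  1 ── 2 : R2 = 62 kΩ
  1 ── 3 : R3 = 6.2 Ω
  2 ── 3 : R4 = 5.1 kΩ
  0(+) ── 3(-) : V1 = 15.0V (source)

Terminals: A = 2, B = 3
Find the Thévenin equivalent first; then I_n = V_th/R_th and R_n = R_th.
Step 1 — V_th is the open-circuit voltage V_A - V_B (nothing connected across the terminals).
Nodal analysis, taking node 3 as the 0 V reference.
Source V1 fixes V_0 = 15 V.
KCL at each unknown node (sum of currents leaving = 0; resistances in Ω):
  Node 1: (V_1 - 15)/11 + (V_1 - V_2)/62000 + (V_1 - 0)/6.2 = 0
  Node 2: (V_2 - V_1)/62000 + (V_2 - 0)/5100 = 0
Collecting terms (coefficients in siemens):
  0.2522·V_1 - 0.00001613·V_2 = 1.364
  0.0002122·V_2 - 0.00001613·V_1 = 0
Determinant D = (0.2522)(0.0002122) - (-0.00001613)(-0.00001613) = 0.00005352
V_1 = [(1.364)(0.0002122) - (-0.00001613)(0)]/D = 5.407 V
V_2 = [(0.2522)(0) - (1.364)(-0.00001613)]/D = 0.4109 V
V_th = V_2 - V_3 = 0.4109 - 0 = 0.4109 V
Step 2 — R_th: zero the source — replace V1 by a short circuit (node 3 merges into node 0) — and find the resistance seen between A (node 2) and B (node 0).
Reduce the network between node 2 (A) and node 0 (B) by series/parallel combination:
  Rp1 = R1 ‖ R3 (parallel, both between nodes 0 and 1) = 1/(1/11 + 1/6.2) = 3.965 Ω
  Rs1 = R2 + Rp1 (series, joined only at node 1) = 62000 + 3.965 = 62000 Ω
  Rp2 = R4 ‖ Rs1 (parallel, both between nodes 0 and 2) = 1/(1/5100 + 1/62000) = 4712 Ω
R_th = 4.712 kΩ
I_n = V_th/R_th = 0.4109/4712 = 0.0000872 A, and R_n = R_th = 4.712 kΩ

Final answer: I_n = 8.72e-05 A, R_n = 4.712 kΩ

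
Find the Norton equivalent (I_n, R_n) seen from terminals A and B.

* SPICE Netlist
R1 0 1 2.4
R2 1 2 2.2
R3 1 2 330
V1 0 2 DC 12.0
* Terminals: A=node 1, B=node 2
Find the Thévenin equivalent first; then I_n = V_th/R_th and R_n = R_th.
Step 1 — V_th is the open-circuit voltage V_A - V_B (nothing connected across the terminals).
Nodal analysis, taking node 2 as the 0 V reference.
Source V1 fixes V_0 = 12 V.
KCL at each unknown node (sum of currents leaving = 0; resistances in Ω):
  Node 1: (V_1 - 12)/2.4 + (V_1 - 0)/2.2 + (V_1 - 0)/330 = 0
Collecting terms: 0.8742 × V_1 = 5  =>  V_1 = 5.719 V
V_th = V_1 - V_2 = 5.719 - 0 = 5.719 V
Step 2 — R_th: zero the source — replace V1 by a short circuit (node 2 merges into node 0) — and find the resistance seen between A (node 1) and B (node 0).
Reduce the network between node 1 (A) and node 0 (B) by series/parallel combination:
  Rp1 = R1 ‖ R2 ‖ R3 (parallel, all between nodes 0 and 1) = 1/(1/2.4 + 1/2.2 + 1/330) = 1.144 Ω
R_th = 1.144 Ω
I_n = V_th/R_th = 5.719/1.144 = 5 A, and R_n = R_th = 1.144 Ω

Final answer: I_n = 5 A, R_n = 1.144 Ω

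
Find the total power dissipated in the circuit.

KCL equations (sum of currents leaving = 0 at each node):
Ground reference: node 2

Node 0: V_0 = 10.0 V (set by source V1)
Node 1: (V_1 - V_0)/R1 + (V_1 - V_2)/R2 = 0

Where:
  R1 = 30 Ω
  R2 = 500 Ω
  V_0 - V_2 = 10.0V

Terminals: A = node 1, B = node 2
Nodal analysis, taking node 2 as the 0 V reference.
Source V1 fixes V_0 = 10 V.
KCL at each unknown node (sum of currents leaving = 0; resistances in Ω):
  Node 1: (V_1 - 10)/30 + (V_1 - 0)/500 = 0
Collecting terms: 0.03533 × V_1 = 0.3333  =>  V_1 = 9.434 V
Power in each resistor, P = (ΔV)²/R:
  P_R1 = (10 - 9.434)²/30 = 0.01068 W
  P_R2 = (9.434 - 0)²/500 = 0.178 W
P_total = P_R1 + P_R2 = 0.1887 W

Final answer: 0.1887 W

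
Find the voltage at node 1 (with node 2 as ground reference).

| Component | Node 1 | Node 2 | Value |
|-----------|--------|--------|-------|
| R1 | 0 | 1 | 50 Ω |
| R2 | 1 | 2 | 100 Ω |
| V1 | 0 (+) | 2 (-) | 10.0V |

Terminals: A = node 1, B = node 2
Nodal analysis, taking node 2 as the 0 V reference.
Source V1 fixes V_0 = 10 V.
KCL at each unknown node (sum of currents leaving = 0; resistances in Ω):
  Node 1: (V_1 - 10)/50 + (V_1 - 0)/100 = 0
Collecting terms: 0.03 × V_1 = 0.2  =>  V_1 = 6.667 V
The requested potential is V_1 = 6.667 V.

Final answer: V_1 = 6.667 V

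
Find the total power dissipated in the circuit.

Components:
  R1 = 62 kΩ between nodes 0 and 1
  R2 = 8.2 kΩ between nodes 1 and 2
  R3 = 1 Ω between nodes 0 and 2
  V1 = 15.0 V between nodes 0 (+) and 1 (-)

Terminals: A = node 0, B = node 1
Nodal analysis, taking node 1 as the 0 V reference.
Source V1 fixes V_0 = 15 V.
KCL at each unknown node (sum of currents leaving = 0; resistances in Ω):
  Node 2: (V_2 - 0)/8200 + (V_2 - 15)/1 = 0
Collecting terms: 1 × V_2 = 15  =>  V_2 = 15 V
Power in each resistor, P = (ΔV)²/R:
  P_R1 = (15 - 0)²/62000 = 0.003629 W
  P_R2 = (0 - 15)²/8200 = 0.02743 W
  P_R3 = (15 - 15)²/1 = 0.000003345 W
P_total = P_R1 + P_R2 + P_R3 = 0.03106 W

Final answer: 0.03106 W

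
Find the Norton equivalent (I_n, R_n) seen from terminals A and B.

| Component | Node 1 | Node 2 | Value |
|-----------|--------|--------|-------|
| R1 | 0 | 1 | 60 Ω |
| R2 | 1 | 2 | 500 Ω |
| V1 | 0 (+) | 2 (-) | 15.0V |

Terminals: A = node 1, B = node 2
Find the Thévenin equivalent first; then I_n = V_th/R_th and R_n = R_th.
Step 1 — V_th is the open-circuit voltage V_A - V_B (nothing connected across the terminals).
Nodal analysis, taking node 2 as the 0 V reference.
Source V1 fixes V_0 = 15 V.
KCL at each unknown node (sum of currents leaving = 0; resistances in Ω):
  Node 1: (V_1 - 15)/60 + (V_1 - 0)/500 = 0
Collecting terms: 0.01867 × V_1 = 0.25  =>  V_1 = 13.39 V
V_th = V_1 - V_2 = 13.39 - 0 = 13.39 V
Step 2 — R_th: zero the source — replace V1 by a short circuit (node 2 merges into node 0) — and find the resistance seen between A (node 1) and B (node 0).
Reduce the network between node 1 (A) and node 0 (B) by series/parallel combination:
  Rp1 = R1 ‖ R2 (parallel, both between nodes 0 and 1) = 1/(1/60 + 1/500) = 53.57 Ω
R_th = 53.57 Ω
I_n = V_th/R_th = 13.39/53.57 = 0.25 A, and R_n = R_th = 53.57 Ω

Final answer: I_n = 0.25 A, R_n = 53.57 Ω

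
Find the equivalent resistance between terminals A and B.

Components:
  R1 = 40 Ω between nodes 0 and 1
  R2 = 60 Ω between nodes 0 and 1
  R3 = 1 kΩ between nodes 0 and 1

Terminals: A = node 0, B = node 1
Reduce the network between node 0 (A) and node 1 (B) by series/parallel combination:
  Rp1 = R1 ‖ R2 ‖ R3 (parallel, all between nodes 0 and 1) = 1/(1/40 + 1/60 + 1/1000) = 23.44 Ω
R_eq = 23.44 Ω

Final answer: 23.44 Ω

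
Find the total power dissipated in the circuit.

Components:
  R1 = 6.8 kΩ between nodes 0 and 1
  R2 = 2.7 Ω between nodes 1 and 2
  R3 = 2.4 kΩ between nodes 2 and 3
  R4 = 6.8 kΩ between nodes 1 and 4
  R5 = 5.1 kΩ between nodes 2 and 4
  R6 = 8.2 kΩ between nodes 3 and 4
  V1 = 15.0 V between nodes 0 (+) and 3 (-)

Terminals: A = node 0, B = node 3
Nodal analysis, taking node 3 as the 0 V reference.
Source V1 fixes V_0 = 15 V.
KCL at each unknown node (sum of currents leaving = 0; resistances in Ω):
  Node 1: (V_1 - 15)/6800 + (V_1 - V_2)/2.7 + (V_1 - V_4)/6800 = 0
  Node 2: (V_2 - V_1)/2.7 + (V_2 - 0)/2400 + (V_2 - V_4)/5100 = 0
  Node 4: (V_4 - V_1)/6800 + (V_4 - V_2)/5100 + (V_4 - 0)/8200 = 0
Collecting terms (coefficients in siemens):
  0.3707·V_1 - 0.3704·V_2 - 0.0001471·V_4 = 0.002206
  0.371·V_2 - 0.3704·V_1 - 0.0001961·V_4 = 0
  0.0004651·V_4 - 0.0001471·V_1 - 0.0001961·V_2 = 0
Solving these 3 simultaneous equations (Gaussian elimination) gives:
  V_1 = 3.378 V, V_2 = 3.373 V, V_4 = 2.49 V
Power in each resistor, P = (ΔV)²/R:
  P_R1 = (15 - 3.378)²/6800 = 0.01987 W
  P_R2 = (3.378 - 3.373)²/2.7 = 0.000006729 W
  P_R3 = (3.373 - 0)²/2400 = 0.004741 W
  P_R4 = (3.378 - 2.49)²/6800 = 0.0001158 W
  P_R5 = (3.373 - 2.49)²/5100 = 0.0001529 W
  P_R6 = (0 - 2.49)²/8200 = 0.0007562 W
P_total = P_R1 + P_R2 + P_R3 + P_R4 + P_R5 + P_R6 = 0.02564 W

Final answer: 0.02564 W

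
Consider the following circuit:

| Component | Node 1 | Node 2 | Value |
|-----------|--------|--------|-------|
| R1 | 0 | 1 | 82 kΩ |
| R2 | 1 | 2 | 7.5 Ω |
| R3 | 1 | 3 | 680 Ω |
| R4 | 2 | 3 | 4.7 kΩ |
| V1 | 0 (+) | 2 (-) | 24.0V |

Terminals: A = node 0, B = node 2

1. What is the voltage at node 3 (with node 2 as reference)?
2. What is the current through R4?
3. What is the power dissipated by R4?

Nodal analysis, taking node 2 as the 0 V reference.
Source V1 fixes V_0 = 24 V.
KCL at each unknown node (sum of currents leaving = 0; resistances in Ω):
  Node 1: (V_1 - 24)/82000 + (V_1 - 0)/7.5 + (V_1 - V_3)/680 = 0
  Node 3: (V_3 - V_1)/680 + (V_3 - 0)/4700 = 0
Collecting terms (coefficients in siemens):
  0.1348·V_1 - 0.001471·V_3 = 0.0002927
  0.001683·V_3 - 0.001471·V_1 = 0
Determinant D = (0.1348)(0.001683) - (-0.001471)(-0.001471) = 0.0002248
V_1 = [(0.0002927)(0.001683) - (-0.001471)(0)]/D = 0.002192 V
V_3 = [(0.1348)(0) - (0.0002927)(-0.001471)]/D = 0.001915 V
Part 1:
  Read off the nodal solution: V_3 = 0.001915 V
Part 2:
  I_R4 = (V_2 - V_3)/R4 = (0 - 0.001915)/4700 = -0.0000004074 A
  Magnitude: I_R4 = 0.0000004074 A
Part 3:
  I_R4 = (V_2 - V_3)/R4 = (0 - 0.001915)/4700 = -0.0000004074 A
  P_R4 = I_R4² × R4 = (-0.0000004074)² × 4700 = 0.0000000007801 W

Final answers:
1. V_3 = 0.001915 V
2. I_R4 = 4.074e-07 A
3. P_R4 = 7.801e-10 W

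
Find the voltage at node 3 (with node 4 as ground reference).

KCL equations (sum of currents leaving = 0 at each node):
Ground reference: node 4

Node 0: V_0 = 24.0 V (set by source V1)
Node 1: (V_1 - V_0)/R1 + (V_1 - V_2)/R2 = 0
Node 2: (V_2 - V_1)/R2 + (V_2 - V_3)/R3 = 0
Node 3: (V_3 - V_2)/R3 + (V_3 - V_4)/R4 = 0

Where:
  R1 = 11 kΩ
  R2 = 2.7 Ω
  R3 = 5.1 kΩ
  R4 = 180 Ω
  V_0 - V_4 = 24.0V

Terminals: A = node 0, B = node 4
Nodal analysis, taking node 4 as the 0 V reference.
Source V1 fixes V_0 = 24 V.
KCL at each unknown node (sum of currents leaving = 0; resistances in Ω):
  Node 1: (V_1 - 24)/11000 + (V_1 - V_2)/2.7 = 0
  Node 2: (V_2 - V_1)/2.7 + (V_2 - V_3)/5100 = 0
  Node 3: (V_3 - V_2)/5100 + (V_3 - 0)/180 = 0
Collecting terms (coefficients in siemens):
  0.3705·V_1 - 0.3704·V_2 = 0.002182
  0.3706·V_2 - 0.3704·V_1 - 0.0001961·V_3 = 0
  0.005752·V_3 - 0.0001961·V_2 = 0
Solving these 3 simultaneous equations (Gaussian elimination) gives:
  V_1 = 7.786 V, V_2 = 7.782 V, V_3 = 0.2653 V
The requested potential is V_3 = 0.2653 V.

Final answer: V_3 = 0.2653 V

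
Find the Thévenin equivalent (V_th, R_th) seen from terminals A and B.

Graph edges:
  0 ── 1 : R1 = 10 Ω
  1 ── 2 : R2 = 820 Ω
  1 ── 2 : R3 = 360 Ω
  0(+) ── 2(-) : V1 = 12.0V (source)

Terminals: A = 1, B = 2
Step 1 — V_th is the open-circuit voltage V_A - V_B (nothing connected across the terminals).
Nodal analysis, taking node 2 as the 0 V reference.
Source V1 fixes V_0 = 12 V.
KCL at each unknown node (sum of currents leaving = 0; resistances in Ω):
  Node 1: (V_1 - 12)/10 + (V_1 - 0)/820 + (V_1 - 0)/360 = 0
Collecting terms: 0.104 × V_1 = 1.2  =>  V_1 = 11.54 V
V_th = V_1 - V_2 = 11.54 - 0 = 11.54 V
Step 2 — R_th: zero the source — replace V1 by a short circuit (node 2 merges into node 0) — and find the resistance seen between A (node 1) and B (node 0).
Reduce the network between node 1 (A) and node 0 (B) by series/parallel combination:
  Rp1 = R1 ‖ R2 ‖ R3 (parallel, all between nodes 0 and 1) = 1/(1/10 + 1/820 + 1/360) = 9.616 Ω
R_th = 9.616 Ω

Final answer: V_th = 11.54 V, R_th = 9.616 Ω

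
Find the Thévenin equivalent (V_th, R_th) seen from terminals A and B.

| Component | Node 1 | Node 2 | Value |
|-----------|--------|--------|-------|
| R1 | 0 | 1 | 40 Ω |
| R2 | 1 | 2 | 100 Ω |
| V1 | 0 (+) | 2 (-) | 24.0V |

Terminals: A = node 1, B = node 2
Step 1 — V_th is the open-circuit voltage V_A - V_B (nothing connected across the terminals).
Nodal analysis, taking node 2 as the 0 V reference.
Source V1 fixes V_0 = 24 V.
KCL at each unknown node (sum of currents leaving = 0; resistances in Ω):
  Node 1: (V_1 - 24)/40 + (V_1 - 0)/100 = 0
Collecting terms: 0.035 × V_1 = 0.6  =>  V_1 = 17.14 V
V_th = V_1 - V_2 = 17.14 - 0 = 17.14 V
Step 2 — R_th: zero the source — replace V1 by a short circuit (node 2 merges into node 0) — and find the resistance seen between A (node 1) and B (node 0).
Reduce the network between node 1 (A) and node 0 (B) by series/parallel combination:
  Rp1 = R1 ‖ R2 (parallel, both between nodes 0 and 1) = 1/(1/40 + 1/100) = 28.57 Ω
R_th = 28.57 Ω

Final answer: V_th = 17.14 V, R_th = 28.57 Ω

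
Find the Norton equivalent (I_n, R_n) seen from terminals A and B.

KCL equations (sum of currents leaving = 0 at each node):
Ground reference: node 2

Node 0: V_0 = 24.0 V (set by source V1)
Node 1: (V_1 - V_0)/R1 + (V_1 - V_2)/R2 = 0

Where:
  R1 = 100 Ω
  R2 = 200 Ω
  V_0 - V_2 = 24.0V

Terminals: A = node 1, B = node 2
Find the Thévenin equivalent first; then I_n = V_th/R_th and R_n = R_th.
Step 1 — V_th is the open-circuit voltage V_A - V_B (nothing connected across the terminals).
Nodal analysis, taking node 2 as the 0 V reference.
Source V1 fixes V_0 = 24 V.
KCL at each unknown node (sum of currents leaving = 0; resistances in Ω):
  Node 1: (V_1 - 24)/100 + (V_1 - 0)/200 = 0
Collecting terms: 0.015 × V_1 = 0.24  =>  V_1 = 16 V
V_th = V_1 - V_2 = 16 - 0 = 16 V
Step 2 — R_th: zero the source — replace V1 by a short circuit (node 2 merges into node 0) — and find the resistance seen between A (node 1) and B (node 0).
Reduce the network between node 1 (A) and node 0 (B) by series/parallel combination:
  Rp1 = R1 ‖ R2 (parallel, both between nodes 0 and 1) = 1/(1/100 + 1/200) = 66.67 Ω
R_th = 66.67 Ω
I_n = V_th/R_th = 16/66.67 = 0.24 A, and R_n = R_th = 66.67 Ω

Final answer: I_n = 0.24 A, R_n = 66.67 Ω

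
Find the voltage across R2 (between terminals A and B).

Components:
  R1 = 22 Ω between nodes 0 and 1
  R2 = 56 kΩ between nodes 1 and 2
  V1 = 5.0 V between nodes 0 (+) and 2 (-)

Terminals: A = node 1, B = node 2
R1 and R2 are in series across V1 (node 0 → node 1 → node 2), and the output A–B is taken across R2, so this is a voltage divider.
Series current: I = V1/(R1 + R2) = 5/(22 + 56000) = 5/56020 = 0.00008925 A
V_R2 = I × R2 = V1 × R2/(R1 + R2) = 5 × 56000/56020 = 4.998 V

Final answer: 4.998 V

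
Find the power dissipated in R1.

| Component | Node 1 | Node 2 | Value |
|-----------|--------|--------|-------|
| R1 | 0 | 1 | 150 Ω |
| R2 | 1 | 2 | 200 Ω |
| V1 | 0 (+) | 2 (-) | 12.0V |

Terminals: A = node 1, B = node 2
Nodal analysis, taking node 2 as the 0 V reference.
Source V1 fixes V_0 = 12 V.
KCL at each unknown node (sum of currents leaving = 0; resistances in Ω):
  Node 1: (V_1 - 12)/150 + (V_1 - 0)/200 = 0
Collecting terms: 0.01167 × V_1 = 0.08  =>  V_1 = 6.857 V
I_R1 = (V_0 - V_1)/R1 = (12 - 6.857)/150 = 0.03429 A
P_R1 = I_R1² × R1 = (0.03429)² × 150 = 0.1763 W

Final answer: 0.1763 W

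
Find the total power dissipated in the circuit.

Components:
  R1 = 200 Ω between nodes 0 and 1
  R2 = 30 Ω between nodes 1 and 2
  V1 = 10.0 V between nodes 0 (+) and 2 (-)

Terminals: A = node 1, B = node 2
Nodal analysis, taking node 2 as the 0 V reference.
Source V1 fixes V_0 = 10 V.
KCL at each unknown node (sum of currents leaving = 0; resistances in Ω):
  Node 1: (V_1 - 10)/200 + (V_1 - 0)/30 = 0
Collecting terms: 0.03833 × V_1 = 0.05  =>  V_1 = 1.304 V
Power in each resistor, P = (ΔV)²/R:
  P_R1 = (10 - 1.304)²/200 = 0.3781 W
  P_R2 = (1.304 - 0)²/30 = 0.05671 W
P_total = P_R1 + P_R2 = 0.4348 W

Final answer: 0.4348 W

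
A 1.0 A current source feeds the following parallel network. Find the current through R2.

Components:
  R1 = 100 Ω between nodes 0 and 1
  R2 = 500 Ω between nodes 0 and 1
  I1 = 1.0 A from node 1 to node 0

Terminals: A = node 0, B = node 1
All resistors sit directly between nodes 0 and 1, so they are in parallel and share one voltage V; the full source current 1 A splits among them.
1/R_par = 1/100 + 1/500 = 0.012 S  =>  R_par = 83.33 Ω
V = I × R_par = 1 × 83.33 = 83.33 V
I_R2 = V/R2 = 83.33/500 = 0.1667 A

Final answer: 0.1667 A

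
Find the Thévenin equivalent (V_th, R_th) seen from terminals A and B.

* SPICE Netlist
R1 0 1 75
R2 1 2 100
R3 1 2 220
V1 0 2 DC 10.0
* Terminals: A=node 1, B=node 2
Step 1 — V_th is the open-circuit voltage V_A - V_B (nothing connected across the terminals).
Nodal analysis, taking node 2 as the 0 V reference.
Source V1 fixes V_0 = 10 V.
KCL at each unknown node (sum of currents leaving = 0; resistances in Ω):
  Node 1: (V_1 - 10)/75 + (V_1 - 0)/100 + (V_1 - 0)/220 = 0
Collecting terms: 0.02788 × V_1 = 0.1333  =>  V_1 = 4.783 V
V_th = V_1 - V_2 = 4.783 - 0 = 4.783 V
Step 2 — R_th: zero the source — replace V1 by a short circuit (node 2 merges into node 0) — and find the resistance seen between A (node 1) and B (node 0).
Reduce the network between node 1 (A) and node 0 (B) by series/parallel combination:
  Rp1 = R1 ‖ R2 ‖ R3 (parallel, all between nodes 0 and 1) = 1/(1/75 + 1/100 + 1/220) = 35.87 Ω
R_th = 35.87 Ω

Final answer: V_th = 4.783 V, R_th = 35.87 Ω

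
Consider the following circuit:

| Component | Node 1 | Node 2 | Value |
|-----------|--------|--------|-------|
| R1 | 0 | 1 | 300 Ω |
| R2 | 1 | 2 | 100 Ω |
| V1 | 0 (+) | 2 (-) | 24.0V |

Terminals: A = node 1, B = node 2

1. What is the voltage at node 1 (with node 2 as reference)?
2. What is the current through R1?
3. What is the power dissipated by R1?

Nodal analysis, taking node 2 as the 0 V reference.
Source V1 fixes V_0 = 24 V.
KCL at each unknown node (sum of currents leaving = 0; resistances in Ω):
  Node 1: (V_1 - 24)/300 + (V_1 - 0)/100 = 0
Collecting terms: 0.01333 × V_1 = 0.08  =>  V_1 = 6 V
Part 1:
  Read off the nodal solution: V_1 = 6 V
Part 2:
  I_R1 = (V_0 - V_1)/R1 = (24 - 6)/300 = 0.06 A
  Magnitude: I_R1 = 0.06 A
Part 3:
  I_R1 = (V_0 - V_1)/R1 = (24 - 6)/300 = 0.06 A
  P_R1 = I_R1² × R1 = (0.06)² × 300 = 1.08 W

Final answers:
1. V_1 = 6 V
2. I_R1 = 0.06 A
3. P_R1 = 1.08 W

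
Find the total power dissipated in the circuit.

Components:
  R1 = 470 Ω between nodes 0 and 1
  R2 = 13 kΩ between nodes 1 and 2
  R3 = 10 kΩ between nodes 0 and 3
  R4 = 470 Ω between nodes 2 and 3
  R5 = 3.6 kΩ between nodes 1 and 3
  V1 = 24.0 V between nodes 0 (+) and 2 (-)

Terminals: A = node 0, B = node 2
Nodal analysis, taking node 2 as the 0 V reference.
Source V1 fixes V_0 = 24 V.
KCL at each unknown node (sum of currents leaving = 0; resistances in Ω):
  Node 1: (V_1 - 24)/470 + (V_1 - 0)/13000 + (V_1 - V_3)/3600 = 0
  Node 3: (V_3 - 24)/10000 + (V_3 - 0)/470 + (V_3 - V_1)/3600 = 0
Collecting terms (coefficients in siemens):
  0.002482·V_1 - 0.0002778·V_3 = 0.05106
  0.002505·V_3 - 0.0002778·V_1 = 0.0024
Determinant D = (0.002482)(0.002505) - (-0.0002778)(-0.0002778) = 0.000006142
V_1 = [(0.05106)(0.002505) - (-0.0002778)(0.0024)]/D = 20.94 V
V_3 = [(0.002482)(0.0024) - (0.05106)(-0.0002778)]/D = 3.279 V
Power in each resistor, P = (ΔV)²/R:
  P_R1 = (24 - 20.94)²/470 = 0.01995 W
  P_R2 = (20.94 - 0)²/13000 = 0.03372 W
  P_R3 = (24 - 3.279)²/10000 = 0.04293 W
  P_R4 = (0 - 3.279)²/470 = 0.02288 W
  P_R5 = (20.94 - 3.279)²/3600 = 0.08662 W
P_total = P_R1 + P_R2 + P_R3 + P_R4 + P_R5 = 0.2061 W

Final answer: 0.2061 W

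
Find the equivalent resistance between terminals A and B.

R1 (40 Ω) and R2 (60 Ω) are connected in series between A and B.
Reduce the network between node 0 (A) and node 2 (B) by series/parallel combination:
  Rs1 = R1 + R2 (series, joined only at node 1) = 40 + 60 = 100 Ω
R_eq = 100 Ω

Final answer: 100 Ω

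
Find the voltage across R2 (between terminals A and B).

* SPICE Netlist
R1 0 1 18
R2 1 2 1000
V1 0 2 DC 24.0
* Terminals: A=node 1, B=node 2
R1 and R2 are in series across V1 (node 0 → node 1 → node 2), and the output A–B is taken across R2, so this is a voltage divider.
Series current: I = V1/(R1 + R2) = 24/(18 + 1000) = 24/1018 = 0.02358 A
V_R2 = I × R2 = V1 × R2/(R1 + R2) = 24 × 1000/1018 = 23.58 V

Final answer: 23.58 V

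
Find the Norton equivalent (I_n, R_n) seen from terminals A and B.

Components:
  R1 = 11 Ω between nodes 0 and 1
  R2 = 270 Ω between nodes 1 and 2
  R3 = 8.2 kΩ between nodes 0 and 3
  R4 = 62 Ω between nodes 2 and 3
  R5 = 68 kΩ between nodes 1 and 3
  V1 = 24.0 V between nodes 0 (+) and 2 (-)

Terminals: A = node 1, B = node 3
Find the Thévenin equivalent first; then I_n = V_th/R_th and R_n = R_th.
Step 1 — V_th is the open-circuit voltage V_A - V_B (nothing connected across the terminals).
Nodal analysis, taking node 2 as the 0 V reference.
Source V1 fixes V_0 = 24 V.
KCL at each unknown node (sum of currents leaving = 0; resistances in Ω):
  Node 1: (V_1 - 24)/11 + (V_1 - 0)/270 + (V_1 - V_3)/68000 = 0
  Node 3: (V_3 - 24)/8200 + (V_3 - 0)/62 + (V_3 - V_1)/68000 = 0
Collecting terms (coefficients in siemens):
  0.09463·V_1 - 0.00001471·V_3 = 2.182
  0.01627·V_3 - 0.00001471·V_1 = 0.002927
Determinant D = (0.09463)(0.01627) - (-0.00001471)(-0.00001471) = 0.001539
V_1 = [(2.182)(0.01627) - (-0.00001471)(0.002927)]/D = 23.06 V
V_3 = [(0.09463)(0.002927) - (2.182)(-0.00001471)]/D = 0.2008 V
V_th = V_1 - V_3 = 23.06 - 0.2008 = 22.86 V
Step 2 — R_th: zero the source — replace V1 by a short circuit (node 2 merges into node 0) — and find the resistance seen between A (node 1) and B (node 3).
Reduce the network between node 1 (A) and node 3 (B) by series/parallel combination:
  Rp1 = R1 ‖ R2 (parallel, both between nodes 0 and 1) = 1/(1/11 + 1/270) = 10.57 Ω
  Rp2 = R3 ‖ R4 (parallel, both between nodes 0 and 3) = 1/(1/8200 + 1/62) = 61.53 Ω
  Rs1 = Rp1 + Rp2 (series, joined only at node 0) = 10.57 + 61.53 = 72.1 Ω
  Rp3 = R5 ‖ Rs1 (parallel, both between nodes 1 and 3) = 1/(1/68000 + 1/72.1) = 72.03 Ω
R_th = 72.03 Ω
I_n = V_th/R_th = 22.86/72.03 = 0.3173 A, and R_n = R_th = 72.03 Ω

Final answer: I_n = 0.3173 A, R_n = 72.03 Ω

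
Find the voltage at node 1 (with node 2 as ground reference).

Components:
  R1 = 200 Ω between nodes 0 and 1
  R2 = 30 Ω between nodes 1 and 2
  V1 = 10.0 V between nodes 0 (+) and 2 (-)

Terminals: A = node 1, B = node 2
Nodal analysis, taking node 2 as the 0 V reference.
Source V1 fixes V_0 = 10 V.
KCL at each unknown node (sum of currents leaving = 0; resistances in Ω):
  Node 1: (V_1 - 10)/200 + (V_1 - 0)/30 = 0
Collecting terms: 0.03833 × V_1 = 0.05  =>  V_1 = 1.304 V
The requested potential is V_1 = 1.304 V.

Final answer: V_1 = 1.304 V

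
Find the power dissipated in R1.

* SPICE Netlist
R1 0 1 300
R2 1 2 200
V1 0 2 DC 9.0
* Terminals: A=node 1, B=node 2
Nodal analysis, taking node 2 as the 0 V reference.
Source V1 fixes V_0 = 9 V.
KCL at each unknown node (sum of currents leaving = 0; resistances in Ω):
  Node 1: (V_1 - 9)/300 + (V_1 - 0)/200 = 0
Collecting terms: 0.008333 × V_1 = 0.03  =>  V_1 = 3.6 V
I_R1 = (V_0 - V_1)/R1 = (9 - 3.6)/300 = 0.018 A
P_R1 = I_R1² × R1 = (0.018)² × 300 = 0.0972 W

Final answer: 0.0972 W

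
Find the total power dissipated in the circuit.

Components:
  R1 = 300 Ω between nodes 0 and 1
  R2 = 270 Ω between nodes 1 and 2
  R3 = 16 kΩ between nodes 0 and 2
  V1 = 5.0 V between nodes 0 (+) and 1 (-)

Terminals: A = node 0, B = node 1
Nodal analysis, taking node 1 as the 0 V reference.
Source V1 fixes V_0 = 5 V.
KCL at each unknown node (sum of currents leaving = 0; resistances in Ω):
  Node 2: (V_2 - 0)/270 + (V_2 - 5)/16000 = 0
Collecting terms: 0.003766 × V_2 = 0.0003125  =>  V_2 = 0.08297 V
Power in each resistor, P = (ΔV)²/R:
  P_R1 = (5 - 0)²/300 = 0.08333 W
  P_R2 = (0 - 0.08297)²/270 = 0.0000255 W
  P_R3 = (5 - 0.08297)²/16000 = 0.001511 W
P_total = P_R1 + P_R2 + P_R3 = 0.08487 W

Final answer: 0.08487 W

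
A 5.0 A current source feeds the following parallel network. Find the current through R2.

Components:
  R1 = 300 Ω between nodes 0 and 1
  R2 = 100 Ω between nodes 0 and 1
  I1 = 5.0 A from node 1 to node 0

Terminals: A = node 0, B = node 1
All resistors sit directly between nodes 0 and 1, so they are in parallel and share one voltage V; the full source current 5 A splits among them.
1/R_par = 1/300 + 1/100 = 0.01333 S  =>  R_par = 75 Ω
V = I × R_par = 5 × 75 = 375 V
I_R2 = V/R2 = 375/100 = 3.75 A

Final answer: 3.75 A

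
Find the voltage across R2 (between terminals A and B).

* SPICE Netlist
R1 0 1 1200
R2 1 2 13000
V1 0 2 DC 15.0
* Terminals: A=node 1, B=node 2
R1 and R2 are in series across V1 (node 0 → node 1 → node 2), and the output A–B is taken across R2, so this is a voltage divider.
Series current: I = V1/(R1 + R2) = 15/(1200 + 13000) = 15/14200 = 0.001056 A
V_R2 = I × R2 = V1 × R2/(R1 + R2) = 15 × 13000/14200 = 13.73 V

Final answer: 13.73 V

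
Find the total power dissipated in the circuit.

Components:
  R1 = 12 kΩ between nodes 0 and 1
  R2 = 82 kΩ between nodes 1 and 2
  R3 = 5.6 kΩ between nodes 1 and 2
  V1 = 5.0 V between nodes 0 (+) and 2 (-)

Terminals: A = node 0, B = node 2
Nodal analysis, taking node 2 as the 0 V reference.
Source V1 fixes V_0 = 5 V.
KCL at each unknown node (sum of currents leaving = 0; resistances in Ω):
  Node 1: (V_1 - 5)/12000 + (V_1 - 0)/82000 + (V_1 - 0)/5600 = 0
Collecting terms: 0.0002741 × V_1 = 0.0004167  =>  V_1 = 1.52 V
Power in each resistor, P = (ΔV)²/R:
  P_R1 = (5 - 1.52)²/12000 = 0.001009 W
  P_R2 = (1.52 - 0)²/82000 = 0.00002818 W
  P_R3 = (1.52 - 0)²/5600 = 0.0004126 W
P_total = P_R1 + P_R2 + P_R3 = 0.00145 W

Final answer: 0.00145 W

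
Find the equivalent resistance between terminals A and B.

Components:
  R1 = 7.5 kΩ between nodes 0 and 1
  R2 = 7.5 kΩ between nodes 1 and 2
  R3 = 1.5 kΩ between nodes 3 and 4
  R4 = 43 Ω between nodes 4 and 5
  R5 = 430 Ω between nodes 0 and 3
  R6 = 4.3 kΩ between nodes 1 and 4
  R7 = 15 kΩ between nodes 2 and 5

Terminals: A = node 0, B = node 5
The network is not a plain series/parallel combination. Inject a 1 A test current into terminal A (node 0) and return it from terminal B (node 5); then R_eq = V_A / (1 A).
Nodal analysis, taking node 5 as the 0 V reference.
Current source I_test pushes 1 A into node 0 and draws it out of node 5.
KCL at each unknown node (sum of currents leaving = 0; resistances in Ω):
  Node 0: (V_0 - V_1)/7500 + (V_0 - V_3)/430 - 1 = 0
  Node 1: (V_1 - V_0)/7500 + (V_1 - V_2)/7500 + (V_1 - V_4)/4300 = 0
  Node 2: (V_2 - V_1)/7500 + (V_2 - 0)/15000 = 0
  Node 3: (V_3 - V_0)/430 + (V_3 - V_4)/1500 = 0
  Node 4: (V_4 - V_1)/4300 + (V_4 - V_3)/1500 + (V_4 - 0)/43 = 0
Collecting terms (coefficients in siemens):
  0.002459·V_0 - 0.0001333·V_1 - 0.002326·V_3 = 1
  0.0004992·V_1 - 0.0001333·V_0 - 0.0001333·V_2 - 0.0002326·V_4 = 0
  0.0002·V_2 - 0.0001333·V_1 = 0
  0.002992·V_3 - 0.002326·V_0 - 0.0006667·V_4 = 0
  0.02416·V_4 - 0.0002326·V_1 - 0.0006667·V_3 = 0
Solving these 5 simultaneous equations (Gaussian elimination) gives:
  V_0 = 1685 V, V_1 = 571.4 V, V_2 = 380.9 V, V_3 = 1319 V
  V_4 = 41.91 V
R_eq = V_0 / 1 A = 1685 Ω = 1.685 kΩ

Final answer: 1.685 kΩ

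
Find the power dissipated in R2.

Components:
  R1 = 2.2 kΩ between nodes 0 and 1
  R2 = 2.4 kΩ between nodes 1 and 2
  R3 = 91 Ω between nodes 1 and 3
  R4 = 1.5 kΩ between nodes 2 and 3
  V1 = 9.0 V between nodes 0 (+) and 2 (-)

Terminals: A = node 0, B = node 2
Nodal analysis, taking node 2 as the 0 V reference.
Source V1 fixes V_0 = 9 V.
KCL at each unknown node (sum of currents leaving = 0; resistances in Ω):
  Node 1: (V_1 - 9)/2200 + (V_1 - 0)/2400 + (V_1 - V_3)/91 = 0
  Node 3: (V_3 - V_1)/91 + (V_3 - 0)/1500 = 0
Collecting terms (coefficients in siemens):
  0.01186·V_1 - 0.01099·V_3 = 0.004091
  0.01166·V_3 - 0.01099·V_1 = 0
Determinant D = (0.01186)(0.01166) - (-0.01099)(-0.01099) = 0.00001748
V_1 = [(0.004091)(0.01166) - (-0.01099)(0)]/D = 2.728 V
V_3 = [(0.01186)(0) - (0.004091)(-0.01099)]/D = 2.572 V
I_R2 = (V_1 - V_2)/R2 = (2.728 - 0)/2400 = 0.001137 A
P_R2 = I_R2² × R2 = (0.001137)² × 2400 = 0.0031 W

Final answer: 0.0031 W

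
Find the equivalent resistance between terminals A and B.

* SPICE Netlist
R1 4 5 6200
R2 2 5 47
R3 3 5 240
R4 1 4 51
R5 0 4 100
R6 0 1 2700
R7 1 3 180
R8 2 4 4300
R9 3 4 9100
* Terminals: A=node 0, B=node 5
The network is not a plain series/parallel combination. Inject a 1 A test current into terminal A (node 0) and return it from terminal B (node 5); then R_eq = V_A / (1 A).
Nodal analysis, taking node 5 as the 0 V reference.
Current source I_test pushes 1 A into node 0 and draws it out of node 5.
KCL at each unknown node (sum of currents leaving = 0; resistances in Ω):
  Node 0: (V_0 - V_4)/100 + (V_0 - V_1)/2700 - 1 = 0
  Node 1: (V_1 - V_0)/2700 + (V_1 - V_4)/51 + (V_1 - V_3)/180 = 0
  Node 2: (V_2 - 0)/47 + (V_2 - V_4)/4300 = 0
  Node 3: (V_3 - V_1)/180 + (V_3 - 0)/240 + (V_3 - V_4)/9100 = 0
  Node 4: (V_4 - V_0)/100 + (V_4 - V_1)/51 + (V_4 - V_2)/4300 + (V_4 - V_3)/9100 + (V_4 - 0)/6200 = 0
Collecting terms (coefficients in siemens):
  0.01037·V_0 - 0.0003704·V_1 - 0.01·V_4 = 1
  0.02553·V_1 - 0.0003704·V_0 - 0.005556·V_3 - 0.01961·V_4 = 0
  0.02151·V_2 - 0.0002326·V_4 = 0
  0.009832·V_3 - 0.005556·V_1 - 0.0001099·V_4 = 0
  0.03011·V_4 - 0.01·V_0 - 0.01961·V_1 - 0.0002326·V_2 - 0.0001099·V_3 = 0
Solving these 5 simultaneous equations (Gaussian elimination) gives:
  V_0 = 486.5 V, V_1 = 351.9 V, V_2 = 4.233 V, V_3 = 203.2 V
  V_4 = 391.5 V
R_eq = V_0 / 1 A = 486.5 Ω

Final answer: 486.5 Ω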